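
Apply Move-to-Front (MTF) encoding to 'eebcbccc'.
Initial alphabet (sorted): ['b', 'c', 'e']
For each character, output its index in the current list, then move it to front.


MTF encoding:
'e': index 2 in ['b', 'c', 'e'] -> ['e', 'b', 'c']
'e': index 0 in ['e', 'b', 'c'] -> ['e', 'b', 'c']
'b': index 1 in ['e', 'b', 'c'] -> ['b', 'e', 'c']
'c': index 2 in ['b', 'e', 'c'] -> ['c', 'b', 'e']
'b': index 1 in ['c', 'b', 'e'] -> ['b', 'c', 'e']
'c': index 1 in ['b', 'c', 'e'] -> ['c', 'b', 'e']
'c': index 0 in ['c', 'b', 'e'] -> ['c', 'b', 'e']
'c': index 0 in ['c', 'b', 'e'] -> ['c', 'b', 'e']


Output: [2, 0, 1, 2, 1, 1, 0, 0]


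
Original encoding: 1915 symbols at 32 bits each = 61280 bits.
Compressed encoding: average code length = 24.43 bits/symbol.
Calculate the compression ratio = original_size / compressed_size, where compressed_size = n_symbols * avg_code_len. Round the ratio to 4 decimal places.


original_size = n_symbols * orig_bits = 1915 * 32 = 61280 bits
compressed_size = n_symbols * avg_code_len = 1915 * 24.43 = 46783.45 bits
ratio = original_size / compressed_size = 61280 / 46783.45 = 1.3099

Compression ratio = 1.3099


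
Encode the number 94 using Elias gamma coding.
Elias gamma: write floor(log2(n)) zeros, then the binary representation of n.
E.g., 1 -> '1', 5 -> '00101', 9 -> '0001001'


num_bits = floor(log2(94)) + 1 = 7
leading_zeros = num_bits - 1 = 6
binary(94) = 1011110

Elias gamma(94) = '000000' + '1011110' = 0000001011110 (13 bits)


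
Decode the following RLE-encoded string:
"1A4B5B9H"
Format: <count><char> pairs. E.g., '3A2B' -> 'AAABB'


Expanding each <count><char> pair:
  1A -> 'A'
  4B -> 'BBBB'
  5B -> 'BBBBB'
  9H -> 'HHHHHHHHH'

Decoded = ABBBBBBBBBHHHHHHHHH


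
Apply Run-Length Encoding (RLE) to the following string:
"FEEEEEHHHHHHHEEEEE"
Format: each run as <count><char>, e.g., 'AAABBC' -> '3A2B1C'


Scanning runs left to right:
  i=0: run of 'F' x 1 -> '1F'
  i=1: run of 'E' x 5 -> '5E'
  i=6: run of 'H' x 7 -> '7H'
  i=13: run of 'E' x 5 -> '5E'

RLE = 1F5E7H5E


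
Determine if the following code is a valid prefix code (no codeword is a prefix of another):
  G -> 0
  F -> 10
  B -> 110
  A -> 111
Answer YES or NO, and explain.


Checking each pair (does one codeword prefix another?):
  G='0' vs F='10': no prefix
  G='0' vs B='110': no prefix
  G='0' vs A='111': no prefix
  F='10' vs G='0': no prefix
  F='10' vs B='110': no prefix
  F='10' vs A='111': no prefix
  B='110' vs G='0': no prefix
  B='110' vs F='10': no prefix
  B='110' vs A='111': no prefix
  A='111' vs G='0': no prefix
  A='111' vs F='10': no prefix
  A='111' vs B='110': no prefix
No violation found over all pairs.

YES -- this is a valid prefix code. No codeword is a prefix of any other codeword.


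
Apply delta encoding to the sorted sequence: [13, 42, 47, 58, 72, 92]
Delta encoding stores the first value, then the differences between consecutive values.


First value: 13
Deltas:
  42 - 13 = 29
  47 - 42 = 5
  58 - 47 = 11
  72 - 58 = 14
  92 - 72 = 20


Delta encoded: [13, 29, 5, 11, 14, 20]


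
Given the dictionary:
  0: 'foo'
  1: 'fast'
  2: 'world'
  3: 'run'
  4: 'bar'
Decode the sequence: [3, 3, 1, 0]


Look up each index in the dictionary:
  3 -> 'run'
  3 -> 'run'
  1 -> 'fast'
  0 -> 'foo'

Decoded: "run run fast foo"


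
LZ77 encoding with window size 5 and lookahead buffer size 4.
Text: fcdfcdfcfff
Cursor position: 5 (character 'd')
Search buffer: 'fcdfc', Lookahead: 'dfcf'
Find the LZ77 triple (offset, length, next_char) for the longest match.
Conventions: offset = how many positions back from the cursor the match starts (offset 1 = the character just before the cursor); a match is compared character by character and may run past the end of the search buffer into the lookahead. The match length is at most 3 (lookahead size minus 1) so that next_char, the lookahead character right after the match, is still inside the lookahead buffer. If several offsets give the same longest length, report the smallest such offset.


Try each offset into the search buffer:
  offset=1 (pos 4, char 'c'): match length 0
  offset=2 (pos 3, char 'f'): match length 0
  offset=3 (pos 2, char 'd'): match length 3
  offset=4 (pos 1, char 'c'): match length 0
  offset=5 (pos 0, char 'f'): match length 0
Longest match has length 3 at offset 3.
next_char = character at position 5 + 3 = 8 -> 'f'

Best match: offset=3, length=3 (matching 'dfc' starting at position 2)
LZ77 triple: (3, 3, 'f')


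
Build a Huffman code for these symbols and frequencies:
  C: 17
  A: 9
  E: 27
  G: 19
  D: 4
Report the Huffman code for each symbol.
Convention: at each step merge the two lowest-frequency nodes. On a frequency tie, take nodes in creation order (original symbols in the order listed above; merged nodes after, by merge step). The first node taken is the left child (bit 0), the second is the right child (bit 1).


Huffman tree construction:
Step 1: Merge D(4) + A(9) = 13
Step 2: Merge (D+A)(13) + C(17) = 30
Step 3: Merge G(19) + E(27) = 46
Step 4: Merge ((D+A)+C)(30) + (G+E)(46) = 76
Read each symbol's code off the tree from the root (left child = 0, right child = 1).

Codes:
  C: 01 (length 2)
  A: 001 (length 3)
  E: 11 (length 2)
  G: 10 (length 2)
  D: 000 (length 3)
Average code length: 165/76 = 2.1711 bits/symbol


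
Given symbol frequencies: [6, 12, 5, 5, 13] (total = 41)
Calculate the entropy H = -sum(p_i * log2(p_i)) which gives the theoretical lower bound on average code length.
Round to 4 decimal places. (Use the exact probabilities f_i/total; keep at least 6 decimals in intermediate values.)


Per-symbol terms -p_i * log2(p_i) with p_i = f_i/41:
  p = 6/41 = 0.146341: log2(p) = -2.772590, -p*log2(p) = 0.405745
  p = 12/41 = 0.292683: log2(p) = -1.772590, -p*log2(p) = 0.518807
  p = 5/41 = 0.121951: log2(p) = -3.035624, -p*log2(p) = 0.370198
  p = 5/41 = 0.121951: log2(p) = -3.035624, -p*log2(p) = 0.370198
  p = 13/41 = 0.317073: log2(p) = -1.657112, -p*log2(p) = 0.525426
H = 0.405745 + 0.518807 + 0.370198 + 0.370198 + 0.525426 = 2.190374

H = 2.1904 bits/symbol


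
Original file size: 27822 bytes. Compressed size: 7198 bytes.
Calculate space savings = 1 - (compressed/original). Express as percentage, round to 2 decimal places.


ratio = compressed/original = 7198/27822 = 0.258716
savings = 1 - ratio = 1 - 0.258716 = 0.741284
as a percentage: 0.741284 * 100 = 74.13%

Space savings = 1 - 7198/27822 = 74.13%


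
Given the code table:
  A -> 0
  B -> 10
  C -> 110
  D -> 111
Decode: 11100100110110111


Decoding:
111 -> D
0 -> A
0 -> A
10 -> B
0 -> A
110 -> C
110 -> C
111 -> D


Result: DAABACCD


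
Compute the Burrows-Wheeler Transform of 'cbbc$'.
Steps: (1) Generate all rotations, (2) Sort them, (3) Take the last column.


Rotations (sorted):
  0: $cbbc -> last char: c
  1: bbc$c -> last char: c
  2: bc$cb -> last char: b
  3: c$cbb -> last char: b
  4: cbbc$ -> last char: $


BWT = ccbb$


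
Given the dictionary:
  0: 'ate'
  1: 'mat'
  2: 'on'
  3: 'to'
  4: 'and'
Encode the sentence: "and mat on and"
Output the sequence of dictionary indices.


Look up each word in the dictionary:
  'and' -> 4
  'mat' -> 1
  'on' -> 2
  'and' -> 4

Encoded: [4, 1, 2, 4]


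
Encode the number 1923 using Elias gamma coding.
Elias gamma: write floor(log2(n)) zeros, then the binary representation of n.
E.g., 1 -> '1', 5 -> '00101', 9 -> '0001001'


num_bits = floor(log2(1923)) + 1 = 11
leading_zeros = num_bits - 1 = 10
binary(1923) = 11110000011

Elias gamma(1923) = '0000000000' + '11110000011' = 000000000011110000011 (21 bits)


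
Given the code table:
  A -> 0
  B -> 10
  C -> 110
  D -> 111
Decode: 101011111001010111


Decoding:
10 -> B
10 -> B
111 -> D
110 -> C
0 -> A
10 -> B
10 -> B
111 -> D


Result: BBDCABBD


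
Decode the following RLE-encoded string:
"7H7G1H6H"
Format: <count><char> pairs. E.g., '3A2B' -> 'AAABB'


Expanding each <count><char> pair:
  7H -> 'HHHHHHH'
  7G -> 'GGGGGGG'
  1H -> 'H'
  6H -> 'HHHHHH'

Decoded = HHHHHHHGGGGGGGHHHHHHH


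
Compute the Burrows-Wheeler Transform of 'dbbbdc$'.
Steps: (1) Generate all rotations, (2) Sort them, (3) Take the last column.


Rotations (sorted):
  0: $dbbbdc -> last char: c
  1: bbbdc$d -> last char: d
  2: bbdc$db -> last char: b
  3: bdc$dbb -> last char: b
  4: c$dbbbd -> last char: d
  5: dbbbdc$ -> last char: $
  6: dc$dbbb -> last char: b


BWT = cdbbd$b


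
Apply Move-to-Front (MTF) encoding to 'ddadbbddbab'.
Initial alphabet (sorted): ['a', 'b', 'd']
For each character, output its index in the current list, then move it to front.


MTF encoding:
'd': index 2 in ['a', 'b', 'd'] -> ['d', 'a', 'b']
'd': index 0 in ['d', 'a', 'b'] -> ['d', 'a', 'b']
'a': index 1 in ['d', 'a', 'b'] -> ['a', 'd', 'b']
'd': index 1 in ['a', 'd', 'b'] -> ['d', 'a', 'b']
'b': index 2 in ['d', 'a', 'b'] -> ['b', 'd', 'a']
'b': index 0 in ['b', 'd', 'a'] -> ['b', 'd', 'a']
'd': index 1 in ['b', 'd', 'a'] -> ['d', 'b', 'a']
'd': index 0 in ['d', 'b', 'a'] -> ['d', 'b', 'a']
'b': index 1 in ['d', 'b', 'a'] -> ['b', 'd', 'a']
'a': index 2 in ['b', 'd', 'a'] -> ['a', 'b', 'd']
'b': index 1 in ['a', 'b', 'd'] -> ['b', 'a', 'd']


Output: [2, 0, 1, 1, 2, 0, 1, 0, 1, 2, 1]


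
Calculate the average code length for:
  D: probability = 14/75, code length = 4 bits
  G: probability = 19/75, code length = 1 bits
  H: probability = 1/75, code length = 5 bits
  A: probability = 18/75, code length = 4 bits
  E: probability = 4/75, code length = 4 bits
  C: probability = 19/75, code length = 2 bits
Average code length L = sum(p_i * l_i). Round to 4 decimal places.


Weighted contributions p_i * l_i:
  D: (14/75) * 4 = 56/75
  G: (19/75) * 1 = 19/75
  H: (1/75) * 5 = 5/75
  A: (18/75) * 4 = 72/75
  E: (4/75) * 4 = 16/75
  C: (19/75) * 2 = 38/75
Sum = (56 + 19 + 5 + 72 + 16 + 38)/75 = 206/75

L = 206/75 = 2.7467 bits/symbol


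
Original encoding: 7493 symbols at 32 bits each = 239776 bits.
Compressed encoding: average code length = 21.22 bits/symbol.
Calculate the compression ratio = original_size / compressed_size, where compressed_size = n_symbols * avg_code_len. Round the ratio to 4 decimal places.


original_size = n_symbols * orig_bits = 7493 * 32 = 239776 bits
compressed_size = n_symbols * avg_code_len = 7493 * 21.22 = 159001.46 bits
ratio = original_size / compressed_size = 239776 / 159001.46 = 1.508

Compression ratio = 1.508


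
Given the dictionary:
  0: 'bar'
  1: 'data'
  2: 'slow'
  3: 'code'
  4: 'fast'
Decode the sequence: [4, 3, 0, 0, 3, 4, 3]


Look up each index in the dictionary:
  4 -> 'fast'
  3 -> 'code'
  0 -> 'bar'
  0 -> 'bar'
  3 -> 'code'
  4 -> 'fast'
  3 -> 'code'

Decoded: "fast code bar bar code fast code"


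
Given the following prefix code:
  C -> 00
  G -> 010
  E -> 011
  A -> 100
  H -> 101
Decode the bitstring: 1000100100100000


Decoding step by step:
Bits 100 -> A
Bits 010 -> G
Bits 010 -> G
Bits 010 -> G
Bits 00 -> C
Bits 00 -> C


Decoded message: AGGGCC


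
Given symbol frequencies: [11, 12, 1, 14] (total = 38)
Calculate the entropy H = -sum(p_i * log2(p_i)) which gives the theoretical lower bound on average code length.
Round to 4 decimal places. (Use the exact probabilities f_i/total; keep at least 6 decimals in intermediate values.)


Per-symbol terms -p_i * log2(p_i) with p_i = f_i/38:
  p = 11/38 = 0.289474: log2(p) = -1.788496, -p*log2(p) = 0.517722
  p = 12/38 = 0.315789: log2(p) = -1.662965, -p*log2(p) = 0.525147
  p = 1/38 = 0.026316: log2(p) = -5.247928, -p*log2(p) = 0.138103
  p = 14/38 = 0.368421: log2(p) = -1.440573, -p*log2(p) = 0.530737
H = 0.517722 + 0.525147 + 0.138103 + 0.530737 = 1.711709

H = 1.7117 bits/symbol


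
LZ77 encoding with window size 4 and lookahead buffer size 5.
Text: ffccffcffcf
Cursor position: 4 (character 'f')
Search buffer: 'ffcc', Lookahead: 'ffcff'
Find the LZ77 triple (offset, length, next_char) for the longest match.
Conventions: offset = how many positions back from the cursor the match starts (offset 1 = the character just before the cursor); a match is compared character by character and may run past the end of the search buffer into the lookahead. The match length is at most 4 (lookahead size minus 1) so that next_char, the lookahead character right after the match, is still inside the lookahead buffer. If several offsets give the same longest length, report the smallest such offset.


Try each offset into the search buffer:
  offset=1 (pos 3, char 'c'): match length 0
  offset=2 (pos 2, char 'c'): match length 0
  offset=3 (pos 1, char 'f'): match length 1
  offset=4 (pos 0, char 'f'): match length 3
Longest match has length 3 at offset 4.
next_char = character at position 4 + 3 = 7 -> 'f'

Best match: offset=4, length=3 (matching 'ffc' starting at position 0)
LZ77 triple: (4, 3, 'f')


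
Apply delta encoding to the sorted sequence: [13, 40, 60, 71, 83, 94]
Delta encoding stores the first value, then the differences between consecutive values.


First value: 13
Deltas:
  40 - 13 = 27
  60 - 40 = 20
  71 - 60 = 11
  83 - 71 = 12
  94 - 83 = 11


Delta encoded: [13, 27, 20, 11, 12, 11]


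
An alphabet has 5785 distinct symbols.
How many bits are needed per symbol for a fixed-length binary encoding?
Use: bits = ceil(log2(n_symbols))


log2(5785) = 12.4981
Bracket: 2^12 = 4096 < 5785 <= 2^13 = 8192
So ceil(log2(5785)) = 13

bits = ceil(log2(5785)) = ceil(12.4981) = 13 bits


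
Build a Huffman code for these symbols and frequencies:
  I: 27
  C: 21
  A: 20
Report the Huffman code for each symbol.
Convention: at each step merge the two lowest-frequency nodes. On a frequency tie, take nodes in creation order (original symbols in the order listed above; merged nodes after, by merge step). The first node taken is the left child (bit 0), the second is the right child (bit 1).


Huffman tree construction:
Step 1: Merge A(20) + C(21) = 41
Step 2: Merge I(27) + (A+C)(41) = 68
Read each symbol's code off the tree from the root (left child = 0, right child = 1).

Codes:
  I: 0 (length 1)
  C: 11 (length 2)
  A: 10 (length 2)
Average code length: 109/68 = 1.6029 bits/symbol


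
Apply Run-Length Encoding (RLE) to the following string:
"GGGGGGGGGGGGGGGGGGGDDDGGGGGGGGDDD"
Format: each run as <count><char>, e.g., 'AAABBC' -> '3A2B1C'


Scanning runs left to right:
  i=0: run of 'G' x 19 -> '19G'
  i=19: run of 'D' x 3 -> '3D'
  i=22: run of 'G' x 8 -> '8G'
  i=30: run of 'D' x 3 -> '3D'

RLE = 19G3D8G3D


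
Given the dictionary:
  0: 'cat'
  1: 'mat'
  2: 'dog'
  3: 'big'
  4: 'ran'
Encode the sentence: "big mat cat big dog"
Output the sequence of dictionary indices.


Look up each word in the dictionary:
  'big' -> 3
  'mat' -> 1
  'cat' -> 0
  'big' -> 3
  'dog' -> 2

Encoded: [3, 1, 0, 3, 2]


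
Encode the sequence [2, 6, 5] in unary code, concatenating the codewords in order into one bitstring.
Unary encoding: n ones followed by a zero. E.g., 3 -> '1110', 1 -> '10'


Encode each number as n ones followed by a terminating 0:
  2 -> 110 (3 bits)
  6 -> 1111110 (7 bits)
  5 -> 111110 (6 bits)
Total length = 3 + 7 + 6 = 16 bits.

Unary([2, 6, 5]) = 1101111110111110 (16 bits)


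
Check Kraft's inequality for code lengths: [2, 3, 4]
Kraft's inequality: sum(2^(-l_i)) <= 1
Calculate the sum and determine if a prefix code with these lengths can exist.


Sum = 2^(-2) + 2^(-3) + 2^(-4)
    = 0.25 + 0.125 + 0.0625
    = 7/16 = 0.4375
Since 0.4375 <= 1, Kraft's inequality IS satisfied.
A prefix code with these lengths CAN exist.

Kraft sum = 0.4375. Satisfied.


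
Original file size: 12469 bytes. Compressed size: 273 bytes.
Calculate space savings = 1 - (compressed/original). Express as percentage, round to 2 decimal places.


ratio = compressed/original = 273/12469 = 0.021894
savings = 1 - ratio = 1 - 0.021894 = 0.978106
as a percentage: 0.978106 * 100 = 97.81%

Space savings = 1 - 273/12469 = 97.81%


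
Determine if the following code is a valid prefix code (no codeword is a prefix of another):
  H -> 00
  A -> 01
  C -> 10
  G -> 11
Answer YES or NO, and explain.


Checking each pair (does one codeword prefix another?):
  H='00' vs A='01': no prefix
  H='00' vs C='10': no prefix
  H='00' vs G='11': no prefix
  A='01' vs H='00': no prefix
  A='01' vs C='10': no prefix
  A='01' vs G='11': no prefix
  C='10' vs H='00': no prefix
  C='10' vs A='01': no prefix
  C='10' vs G='11': no prefix
  G='11' vs H='00': no prefix
  G='11' vs A='01': no prefix
  G='11' vs C='10': no prefix
No violation found over all pairs.

YES -- this is a valid prefix code. No codeword is a prefix of any other codeword.


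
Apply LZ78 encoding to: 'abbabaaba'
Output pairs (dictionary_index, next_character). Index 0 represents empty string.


LZ78 encoding steps:
Dictionary: {0: ''}
Step 1: w='' (idx 0), next='a' -> output (0, 'a'), add 'a' as idx 1
Step 2: w='' (idx 0), next='b' -> output (0, 'b'), add 'b' as idx 2
Step 3: w='b' (idx 2), next='a' -> output (2, 'a'), add 'ba' as idx 3
Step 4: w='ba' (idx 3), next='a' -> output (3, 'a'), add 'baa' as idx 4
Step 5: w='ba' (idx 3), end of input -> output (3, '')


Encoded: [(0, 'a'), (0, 'b'), (2, 'a'), (3, 'a'), (3, '')]


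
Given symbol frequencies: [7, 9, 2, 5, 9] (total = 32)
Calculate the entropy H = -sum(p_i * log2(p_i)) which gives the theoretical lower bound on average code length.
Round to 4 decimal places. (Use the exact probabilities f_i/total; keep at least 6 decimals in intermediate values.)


Per-symbol terms -p_i * log2(p_i) with p_i = f_i/32:
  p = 7/32 = 0.218750: log2(p) = -2.192645, -p*log2(p) = 0.479641
  p = 9/32 = 0.281250: log2(p) = -1.830075, -p*log2(p) = 0.514709
  p = 2/32 = 0.062500: log2(p) = -4.000000, -p*log2(p) = 0.250000
  p = 5/32 = 0.156250: log2(p) = -2.678072, -p*log2(p) = 0.418449
  p = 9/32 = 0.281250: log2(p) = -1.830075, -p*log2(p) = 0.514709
H = 0.479641 + 0.514709 + 0.250000 + 0.418449 + 0.514709 = 2.177508

H = 2.1775 bits/symbol


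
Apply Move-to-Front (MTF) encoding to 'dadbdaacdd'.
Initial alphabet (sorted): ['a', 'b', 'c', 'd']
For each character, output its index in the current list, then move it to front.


MTF encoding:
'd': index 3 in ['a', 'b', 'c', 'd'] -> ['d', 'a', 'b', 'c']
'a': index 1 in ['d', 'a', 'b', 'c'] -> ['a', 'd', 'b', 'c']
'd': index 1 in ['a', 'd', 'b', 'c'] -> ['d', 'a', 'b', 'c']
'b': index 2 in ['d', 'a', 'b', 'c'] -> ['b', 'd', 'a', 'c']
'd': index 1 in ['b', 'd', 'a', 'c'] -> ['d', 'b', 'a', 'c']
'a': index 2 in ['d', 'b', 'a', 'c'] -> ['a', 'd', 'b', 'c']
'a': index 0 in ['a', 'd', 'b', 'c'] -> ['a', 'd', 'b', 'c']
'c': index 3 in ['a', 'd', 'b', 'c'] -> ['c', 'a', 'd', 'b']
'd': index 2 in ['c', 'a', 'd', 'b'] -> ['d', 'c', 'a', 'b']
'd': index 0 in ['d', 'c', 'a', 'b'] -> ['d', 'c', 'a', 'b']


Output: [3, 1, 1, 2, 1, 2, 0, 3, 2, 0]


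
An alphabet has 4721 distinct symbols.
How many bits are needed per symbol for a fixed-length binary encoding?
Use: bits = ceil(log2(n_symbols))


log2(4721) = 12.2049
Bracket: 2^12 = 4096 < 4721 <= 2^13 = 8192
So ceil(log2(4721)) = 13

bits = ceil(log2(4721)) = ceil(12.2049) = 13 bits


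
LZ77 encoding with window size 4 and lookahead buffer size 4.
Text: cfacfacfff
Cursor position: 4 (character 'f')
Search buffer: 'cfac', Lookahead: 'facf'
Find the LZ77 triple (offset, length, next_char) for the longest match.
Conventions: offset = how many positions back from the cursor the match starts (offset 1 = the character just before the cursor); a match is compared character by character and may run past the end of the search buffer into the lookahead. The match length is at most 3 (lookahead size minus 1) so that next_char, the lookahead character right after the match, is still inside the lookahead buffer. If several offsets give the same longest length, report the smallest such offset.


Try each offset into the search buffer:
  offset=1 (pos 3, char 'c'): match length 0
  offset=2 (pos 2, char 'a'): match length 0
  offset=3 (pos 1, char 'f'): match length 3
  offset=4 (pos 0, char 'c'): match length 0
Longest match has length 3 at offset 3.
next_char = character at position 4 + 3 = 7 -> 'f'

Best match: offset=3, length=3 (matching 'fac' starting at position 1)
LZ77 triple: (3, 3, 'f')


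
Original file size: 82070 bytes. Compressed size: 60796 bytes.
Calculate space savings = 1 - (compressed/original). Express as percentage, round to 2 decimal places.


ratio = compressed/original = 60796/82070 = 0.740782
savings = 1 - ratio = 1 - 0.740782 = 0.259218
as a percentage: 0.259218 * 100 = 25.92%

Space savings = 1 - 60796/82070 = 25.92%


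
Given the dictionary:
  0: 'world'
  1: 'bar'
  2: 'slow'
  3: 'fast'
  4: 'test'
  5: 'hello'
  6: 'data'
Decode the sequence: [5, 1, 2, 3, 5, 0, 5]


Look up each index in the dictionary:
  5 -> 'hello'
  1 -> 'bar'
  2 -> 'slow'
  3 -> 'fast'
  5 -> 'hello'
  0 -> 'world'
  5 -> 'hello'

Decoded: "hello bar slow fast hello world hello"


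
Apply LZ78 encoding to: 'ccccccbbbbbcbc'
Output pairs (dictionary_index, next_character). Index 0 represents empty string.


LZ78 encoding steps:
Dictionary: {0: ''}
Step 1: w='' (idx 0), next='c' -> output (0, 'c'), add 'c' as idx 1
Step 2: w='c' (idx 1), next='c' -> output (1, 'c'), add 'cc' as idx 2
Step 3: w='cc' (idx 2), next='c' -> output (2, 'c'), add 'ccc' as idx 3
Step 4: w='' (idx 0), next='b' -> output (0, 'b'), add 'b' as idx 4
Step 5: w='b' (idx 4), next='b' -> output (4, 'b'), add 'bb' as idx 5
Step 6: w='bb' (idx 5), next='c' -> output (5, 'c'), add 'bbc' as idx 6
Step 7: w='b' (idx 4), next='c' -> output (4, 'c'), add 'bc' as idx 7


Encoded: [(0, 'c'), (1, 'c'), (2, 'c'), (0, 'b'), (4, 'b'), (5, 'c'), (4, 'c')]


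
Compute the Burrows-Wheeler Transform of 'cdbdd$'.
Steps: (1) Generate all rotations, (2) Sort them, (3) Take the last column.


Rotations (sorted):
  0: $cdbdd -> last char: d
  1: bdd$cd -> last char: d
  2: cdbdd$ -> last char: $
  3: d$cdbd -> last char: d
  4: dbdd$c -> last char: c
  5: dd$cdb -> last char: b


BWT = dd$dcb


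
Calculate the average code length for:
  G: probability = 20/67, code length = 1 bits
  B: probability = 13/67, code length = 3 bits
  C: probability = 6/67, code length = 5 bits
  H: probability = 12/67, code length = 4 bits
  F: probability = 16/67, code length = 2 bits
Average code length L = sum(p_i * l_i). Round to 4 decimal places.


Weighted contributions p_i * l_i:
  G: (20/67) * 1 = 20/67
  B: (13/67) * 3 = 39/67
  C: (6/67) * 5 = 30/67
  H: (12/67) * 4 = 48/67
  F: (16/67) * 2 = 32/67
Sum = (20 + 39 + 30 + 48 + 32)/67 = 169/67

L = 169/67 = 2.5224 bits/symbol


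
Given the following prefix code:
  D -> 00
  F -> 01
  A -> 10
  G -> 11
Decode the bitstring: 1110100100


Decoding step by step:
Bits 11 -> G
Bits 10 -> A
Bits 10 -> A
Bits 01 -> F
Bits 00 -> D


Decoded message: GAAFD


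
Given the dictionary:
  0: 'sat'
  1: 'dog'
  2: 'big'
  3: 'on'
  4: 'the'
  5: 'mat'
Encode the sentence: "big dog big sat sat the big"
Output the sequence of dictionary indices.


Look up each word in the dictionary:
  'big' -> 2
  'dog' -> 1
  'big' -> 2
  'sat' -> 0
  'sat' -> 0
  'the' -> 4
  'big' -> 2

Encoded: [2, 1, 2, 0, 0, 4, 2]


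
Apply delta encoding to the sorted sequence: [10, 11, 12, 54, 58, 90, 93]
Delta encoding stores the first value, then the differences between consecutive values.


First value: 10
Deltas:
  11 - 10 = 1
  12 - 11 = 1
  54 - 12 = 42
  58 - 54 = 4
  90 - 58 = 32
  93 - 90 = 3


Delta encoded: [10, 1, 1, 42, 4, 32, 3]


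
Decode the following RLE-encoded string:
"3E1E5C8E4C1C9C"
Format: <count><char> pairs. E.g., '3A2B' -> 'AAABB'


Expanding each <count><char> pair:
  3E -> 'EEE'
  1E -> 'E'
  5C -> 'CCCCC'
  8E -> 'EEEEEEEE'
  4C -> 'CCCC'
  1C -> 'C'
  9C -> 'CCCCCCCCC'

Decoded = EEEECCCCCEEEEEEEECCCCCCCCCCCCCC


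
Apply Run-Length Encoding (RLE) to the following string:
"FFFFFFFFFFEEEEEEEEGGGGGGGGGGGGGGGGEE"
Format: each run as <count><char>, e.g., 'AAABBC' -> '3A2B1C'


Scanning runs left to right:
  i=0: run of 'F' x 10 -> '10F'
  i=10: run of 'E' x 8 -> '8E'
  i=18: run of 'G' x 16 -> '16G'
  i=34: run of 'E' x 2 -> '2E'

RLE = 10F8E16G2E


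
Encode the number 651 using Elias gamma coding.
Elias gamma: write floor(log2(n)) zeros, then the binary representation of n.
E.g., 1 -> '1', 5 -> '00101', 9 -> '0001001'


num_bits = floor(log2(651)) + 1 = 10
leading_zeros = num_bits - 1 = 9
binary(651) = 1010001011

Elias gamma(651) = '000000000' + '1010001011' = 0000000001010001011 (19 bits)


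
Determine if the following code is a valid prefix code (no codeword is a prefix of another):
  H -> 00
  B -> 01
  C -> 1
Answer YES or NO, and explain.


Checking each pair (does one codeword prefix another?):
  H='00' vs B='01': no prefix
  H='00' vs C='1': no prefix
  B='01' vs H='00': no prefix
  B='01' vs C='1': no prefix
  C='1' vs H='00': no prefix
  C='1' vs B='01': no prefix
No violation found over all pairs.

YES -- this is a valid prefix code. No codeword is a prefix of any other codeword.


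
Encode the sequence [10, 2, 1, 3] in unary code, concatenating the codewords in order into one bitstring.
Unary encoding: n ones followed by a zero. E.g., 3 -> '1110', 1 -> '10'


Encode each number as n ones followed by a terminating 0:
  10 -> 11111111110 (11 bits)
  2 -> 110 (3 bits)
  1 -> 10 (2 bits)
  3 -> 1110 (4 bits)
Total length = 11 + 3 + 2 + 4 = 20 bits.

Unary([10, 2, 1, 3]) = 11111111110110101110 (20 bits)


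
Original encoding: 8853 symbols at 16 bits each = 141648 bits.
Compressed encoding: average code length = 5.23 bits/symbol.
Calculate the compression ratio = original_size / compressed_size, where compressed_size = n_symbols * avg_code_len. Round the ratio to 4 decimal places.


original_size = n_symbols * orig_bits = 8853 * 16 = 141648 bits
compressed_size = n_symbols * avg_code_len = 8853 * 5.23 = 46301.19 bits
ratio = original_size / compressed_size = 141648 / 46301.19 = 3.0593

Compression ratio = 3.0593


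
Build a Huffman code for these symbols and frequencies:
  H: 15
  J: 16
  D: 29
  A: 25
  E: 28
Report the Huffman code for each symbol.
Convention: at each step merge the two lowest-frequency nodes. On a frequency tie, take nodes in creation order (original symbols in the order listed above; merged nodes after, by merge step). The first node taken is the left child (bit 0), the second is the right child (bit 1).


Huffman tree construction:
Step 1: Merge H(15) + J(16) = 31
Step 2: Merge A(25) + E(28) = 53
Step 3: Merge D(29) + (H+J)(31) = 60
Step 4: Merge (A+E)(53) + (D+(H+J))(60) = 113
Read each symbol's code off the tree from the root (left child = 0, right child = 1).

Codes:
  H: 110 (length 3)
  J: 111 (length 3)
  D: 10 (length 2)
  A: 00 (length 2)
  E: 01 (length 2)
Average code length: 257/113 = 2.2743 bits/symbol


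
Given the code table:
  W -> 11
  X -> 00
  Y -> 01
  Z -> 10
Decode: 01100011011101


Decoding:
01 -> Y
10 -> Z
00 -> X
11 -> W
01 -> Y
11 -> W
01 -> Y


Result: YZXWYWY


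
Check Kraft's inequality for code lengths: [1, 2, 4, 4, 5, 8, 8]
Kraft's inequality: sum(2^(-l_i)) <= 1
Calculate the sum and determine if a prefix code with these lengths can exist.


Sum = 2^(-1) + 2^(-2) + 2^(-4) + 2^(-4) + 2^(-5) + 2^(-8) + 2^(-8)
    = 0.5 + 0.25 + 0.0625 + 0.0625 + 0.03125 + 0.00390625 + 0.00390625
    = 234/256 = 0.9140625
Since 0.9140625 <= 1, Kraft's inequality IS satisfied.
A prefix code with these lengths CAN exist.

Kraft sum = 0.9140625. Satisfied.


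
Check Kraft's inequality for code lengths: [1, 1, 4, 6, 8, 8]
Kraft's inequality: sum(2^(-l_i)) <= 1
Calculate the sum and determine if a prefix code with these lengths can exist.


Sum = 2^(-1) + 2^(-1) + 2^(-4) + 2^(-6) + 2^(-8) + 2^(-8)
    = 0.5 + 0.5 + 0.0625 + 0.015625 + 0.00390625 + 0.00390625
    = 278/256 = 1.0859375
Since 1.0859375 > 1, Kraft's inequality is NOT satisfied.
A prefix code with these lengths CANNOT exist.

Kraft sum = 1.0859375. Not satisfied.


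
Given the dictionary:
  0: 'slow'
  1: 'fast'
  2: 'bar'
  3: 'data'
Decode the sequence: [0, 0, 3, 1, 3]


Look up each index in the dictionary:
  0 -> 'slow'
  0 -> 'slow'
  3 -> 'data'
  1 -> 'fast'
  3 -> 'data'

Decoded: "slow slow data fast data"


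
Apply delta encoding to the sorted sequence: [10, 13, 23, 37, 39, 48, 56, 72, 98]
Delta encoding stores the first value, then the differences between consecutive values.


First value: 10
Deltas:
  13 - 10 = 3
  23 - 13 = 10
  37 - 23 = 14
  39 - 37 = 2
  48 - 39 = 9
  56 - 48 = 8
  72 - 56 = 16
  98 - 72 = 26


Delta encoded: [10, 3, 10, 14, 2, 9, 8, 16, 26]


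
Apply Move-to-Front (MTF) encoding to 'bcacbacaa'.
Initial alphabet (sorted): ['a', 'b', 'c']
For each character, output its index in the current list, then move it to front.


MTF encoding:
'b': index 1 in ['a', 'b', 'c'] -> ['b', 'a', 'c']
'c': index 2 in ['b', 'a', 'c'] -> ['c', 'b', 'a']
'a': index 2 in ['c', 'b', 'a'] -> ['a', 'c', 'b']
'c': index 1 in ['a', 'c', 'b'] -> ['c', 'a', 'b']
'b': index 2 in ['c', 'a', 'b'] -> ['b', 'c', 'a']
'a': index 2 in ['b', 'c', 'a'] -> ['a', 'b', 'c']
'c': index 2 in ['a', 'b', 'c'] -> ['c', 'a', 'b']
'a': index 1 in ['c', 'a', 'b'] -> ['a', 'c', 'b']
'a': index 0 in ['a', 'c', 'b'] -> ['a', 'c', 'b']


Output: [1, 2, 2, 1, 2, 2, 2, 1, 0]


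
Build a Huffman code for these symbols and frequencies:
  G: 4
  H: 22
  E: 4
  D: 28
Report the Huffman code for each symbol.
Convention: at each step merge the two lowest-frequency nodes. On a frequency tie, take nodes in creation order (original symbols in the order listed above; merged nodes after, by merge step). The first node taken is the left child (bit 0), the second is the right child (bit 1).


Huffman tree construction:
Step 1: Merge G(4) + E(4) = 8
Step 2: Merge (G+E)(8) + H(22) = 30
Step 3: Merge D(28) + ((G+E)+H)(30) = 58
Read each symbol's code off the tree from the root (left child = 0, right child = 1).

Codes:
  G: 100 (length 3)
  H: 11 (length 2)
  E: 101 (length 3)
  D: 0 (length 1)
Average code length: 96/58 = 1.6552 bits/symbol


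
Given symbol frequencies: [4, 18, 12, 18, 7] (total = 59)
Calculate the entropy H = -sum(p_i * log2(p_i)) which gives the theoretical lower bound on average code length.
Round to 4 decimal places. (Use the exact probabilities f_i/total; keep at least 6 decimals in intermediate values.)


Per-symbol terms -p_i * log2(p_i) with p_i = f_i/59:
  p = 4/59 = 0.067797: log2(p) = -3.882643, -p*log2(p) = 0.263230
  p = 18/59 = 0.305085: log2(p) = -1.712718, -p*log2(p) = 0.522524
  p = 12/59 = 0.203390: log2(p) = -2.297681, -p*log2(p) = 0.467325
  p = 18/59 = 0.305085: log2(p) = -1.712718, -p*log2(p) = 0.522524
  p = 7/59 = 0.118644: log2(p) = -3.075288, -p*log2(p) = 0.364865
H = 0.263230 + 0.522524 + 0.467325 + 0.522524 + 0.364865 = 2.140468

H = 2.1405 bits/symbol


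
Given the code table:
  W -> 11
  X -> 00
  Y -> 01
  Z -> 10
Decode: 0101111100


Decoding:
01 -> Y
01 -> Y
11 -> W
11 -> W
00 -> X


Result: YYWWX


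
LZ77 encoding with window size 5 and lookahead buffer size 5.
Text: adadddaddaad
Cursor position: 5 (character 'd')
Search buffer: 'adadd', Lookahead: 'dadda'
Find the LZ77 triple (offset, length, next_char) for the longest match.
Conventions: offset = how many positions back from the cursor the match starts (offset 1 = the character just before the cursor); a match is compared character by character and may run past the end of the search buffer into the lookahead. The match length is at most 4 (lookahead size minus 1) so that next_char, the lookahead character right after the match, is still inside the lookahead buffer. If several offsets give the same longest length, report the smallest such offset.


Try each offset into the search buffer:
  offset=1 (pos 4, char 'd'): match length 1
  offset=2 (pos 3, char 'd'): match length 1
  offset=3 (pos 2, char 'a'): match length 0
  offset=4 (pos 1, char 'd'): match length 4
  offset=5 (pos 0, char 'a'): match length 0
Longest match has length 4 at offset 4.
next_char = character at position 5 + 4 = 9 -> 'a'

Best match: offset=4, length=4 (matching 'dadd' starting at position 1)
LZ77 triple: (4, 4, 'a')


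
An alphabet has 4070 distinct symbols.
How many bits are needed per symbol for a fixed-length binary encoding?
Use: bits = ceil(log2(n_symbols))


log2(4070) = 11.9908
Bracket: 2^11 = 2048 < 4070 <= 2^12 = 4096
So ceil(log2(4070)) = 12

bits = ceil(log2(4070)) = ceil(11.9908) = 12 bits


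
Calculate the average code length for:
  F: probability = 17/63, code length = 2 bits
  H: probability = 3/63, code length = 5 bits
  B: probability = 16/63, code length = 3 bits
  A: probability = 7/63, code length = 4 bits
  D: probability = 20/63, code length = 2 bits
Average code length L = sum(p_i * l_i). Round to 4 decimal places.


Weighted contributions p_i * l_i:
  F: (17/63) * 2 = 34/63
  H: (3/63) * 5 = 15/63
  B: (16/63) * 3 = 48/63
  A: (7/63) * 4 = 28/63
  D: (20/63) * 2 = 40/63
Sum = (34 + 15 + 48 + 28 + 40)/63 = 165/63

L = 165/63 = 2.6190 bits/symbol


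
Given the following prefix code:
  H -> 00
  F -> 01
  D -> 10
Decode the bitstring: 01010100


Decoding step by step:
Bits 01 -> F
Bits 01 -> F
Bits 01 -> F
Bits 00 -> H


Decoded message: FFFH


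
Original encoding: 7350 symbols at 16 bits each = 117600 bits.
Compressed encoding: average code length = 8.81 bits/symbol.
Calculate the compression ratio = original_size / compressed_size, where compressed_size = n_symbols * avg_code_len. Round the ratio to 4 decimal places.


original_size = n_symbols * orig_bits = 7350 * 16 = 117600 bits
compressed_size = n_symbols * avg_code_len = 7350 * 8.81 = 64753.5 bits
ratio = original_size / compressed_size = 117600 / 64753.5 = 1.8161

Compression ratio = 1.8161


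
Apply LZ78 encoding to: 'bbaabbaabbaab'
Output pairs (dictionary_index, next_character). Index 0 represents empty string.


LZ78 encoding steps:
Dictionary: {0: ''}
Step 1: w='' (idx 0), next='b' -> output (0, 'b'), add 'b' as idx 1
Step 2: w='b' (idx 1), next='a' -> output (1, 'a'), add 'ba' as idx 2
Step 3: w='' (idx 0), next='a' -> output (0, 'a'), add 'a' as idx 3
Step 4: w='b' (idx 1), next='b' -> output (1, 'b'), add 'bb' as idx 4
Step 5: w='a' (idx 3), next='a' -> output (3, 'a'), add 'aa' as idx 5
Step 6: w='bb' (idx 4), next='a' -> output (4, 'a'), add 'bba' as idx 6
Step 7: w='a' (idx 3), next='b' -> output (3, 'b'), add 'ab' as idx 7


Encoded: [(0, 'b'), (1, 'a'), (0, 'a'), (1, 'b'), (3, 'a'), (4, 'a'), (3, 'b')]


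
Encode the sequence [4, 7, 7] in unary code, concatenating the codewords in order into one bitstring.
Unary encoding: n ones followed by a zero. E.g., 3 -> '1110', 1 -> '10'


Encode each number as n ones followed by a terminating 0:
  4 -> 11110 (5 bits)
  7 -> 11111110 (8 bits)
  7 -> 11111110 (8 bits)
Total length = 5 + 8 + 8 = 21 bits.

Unary([4, 7, 7]) = 111101111111011111110 (21 bits)


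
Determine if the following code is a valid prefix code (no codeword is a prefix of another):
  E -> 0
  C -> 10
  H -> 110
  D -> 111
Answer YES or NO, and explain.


Checking each pair (does one codeword prefix another?):
  E='0' vs C='10': no prefix
  E='0' vs H='110': no prefix
  E='0' vs D='111': no prefix
  C='10' vs E='0': no prefix
  C='10' vs H='110': no prefix
  C='10' vs D='111': no prefix
  H='110' vs E='0': no prefix
  H='110' vs C='10': no prefix
  H='110' vs D='111': no prefix
  D='111' vs E='0': no prefix
  D='111' vs C='10': no prefix
  D='111' vs H='110': no prefix
No violation found over all pairs.

YES -- this is a valid prefix code. No codeword is a prefix of any other codeword.


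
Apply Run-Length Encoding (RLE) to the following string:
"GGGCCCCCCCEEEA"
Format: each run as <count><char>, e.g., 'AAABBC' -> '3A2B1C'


Scanning runs left to right:
  i=0: run of 'G' x 3 -> '3G'
  i=3: run of 'C' x 7 -> '7C'
  i=10: run of 'E' x 3 -> '3E'
  i=13: run of 'A' x 1 -> '1A'

RLE = 3G7C3E1A


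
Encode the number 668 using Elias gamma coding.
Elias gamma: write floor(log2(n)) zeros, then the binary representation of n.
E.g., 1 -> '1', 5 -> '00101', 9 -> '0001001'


num_bits = floor(log2(668)) + 1 = 10
leading_zeros = num_bits - 1 = 9
binary(668) = 1010011100

Elias gamma(668) = '000000000' + '1010011100' = 0000000001010011100 (19 bits)


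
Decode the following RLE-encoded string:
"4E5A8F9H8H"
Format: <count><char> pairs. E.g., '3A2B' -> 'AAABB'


Expanding each <count><char> pair:
  4E -> 'EEEE'
  5A -> 'AAAAA'
  8F -> 'FFFFFFFF'
  9H -> 'HHHHHHHHH'
  8H -> 'HHHHHHHH'

Decoded = EEEEAAAAAFFFFFFFFHHHHHHHHHHHHHHHHH


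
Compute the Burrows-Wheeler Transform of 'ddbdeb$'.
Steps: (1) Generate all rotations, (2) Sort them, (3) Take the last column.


Rotations (sorted):
  0: $ddbdeb -> last char: b
  1: b$ddbde -> last char: e
  2: bdeb$dd -> last char: d
  3: dbdeb$d -> last char: d
  4: ddbdeb$ -> last char: $
  5: deb$ddb -> last char: b
  6: eb$ddbd -> last char: d


BWT = bedd$bd


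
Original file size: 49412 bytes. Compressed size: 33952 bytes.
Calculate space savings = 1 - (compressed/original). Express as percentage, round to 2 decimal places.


ratio = compressed/original = 33952/49412 = 0.687121
savings = 1 - ratio = 1 - 0.687121 = 0.312879
as a percentage: 0.312879 * 100 = 31.29%

Space savings = 1 - 33952/49412 = 31.29%


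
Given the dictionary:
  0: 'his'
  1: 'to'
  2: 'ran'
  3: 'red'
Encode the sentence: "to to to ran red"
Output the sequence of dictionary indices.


Look up each word in the dictionary:
  'to' -> 1
  'to' -> 1
  'to' -> 1
  'ran' -> 2
  'red' -> 3

Encoded: [1, 1, 1, 2, 3]


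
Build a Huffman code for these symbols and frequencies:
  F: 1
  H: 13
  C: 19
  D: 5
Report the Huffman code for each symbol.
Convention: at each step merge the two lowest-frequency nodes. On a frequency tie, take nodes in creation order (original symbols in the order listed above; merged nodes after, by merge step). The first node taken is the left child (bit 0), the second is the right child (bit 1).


Huffman tree construction:
Step 1: Merge F(1) + D(5) = 6
Step 2: Merge (F+D)(6) + H(13) = 19
Step 3: Merge C(19) + ((F+D)+H)(19) = 38
Read each symbol's code off the tree from the root (left child = 0, right child = 1).

Codes:
  F: 100 (length 3)
  H: 11 (length 2)
  C: 0 (length 1)
  D: 101 (length 3)
Average code length: 63/38 = 1.6579 bits/symbol


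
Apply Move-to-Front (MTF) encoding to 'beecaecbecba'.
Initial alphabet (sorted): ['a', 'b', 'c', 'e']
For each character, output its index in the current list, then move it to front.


MTF encoding:
'b': index 1 in ['a', 'b', 'c', 'e'] -> ['b', 'a', 'c', 'e']
'e': index 3 in ['b', 'a', 'c', 'e'] -> ['e', 'b', 'a', 'c']
'e': index 0 in ['e', 'b', 'a', 'c'] -> ['e', 'b', 'a', 'c']
'c': index 3 in ['e', 'b', 'a', 'c'] -> ['c', 'e', 'b', 'a']
'a': index 3 in ['c', 'e', 'b', 'a'] -> ['a', 'c', 'e', 'b']
'e': index 2 in ['a', 'c', 'e', 'b'] -> ['e', 'a', 'c', 'b']
'c': index 2 in ['e', 'a', 'c', 'b'] -> ['c', 'e', 'a', 'b']
'b': index 3 in ['c', 'e', 'a', 'b'] -> ['b', 'c', 'e', 'a']
'e': index 2 in ['b', 'c', 'e', 'a'] -> ['e', 'b', 'c', 'a']
'c': index 2 in ['e', 'b', 'c', 'a'] -> ['c', 'e', 'b', 'a']
'b': index 2 in ['c', 'e', 'b', 'a'] -> ['b', 'c', 'e', 'a']
'a': index 3 in ['b', 'c', 'e', 'a'] -> ['a', 'b', 'c', 'e']


Output: [1, 3, 0, 3, 3, 2, 2, 3, 2, 2, 2, 3]


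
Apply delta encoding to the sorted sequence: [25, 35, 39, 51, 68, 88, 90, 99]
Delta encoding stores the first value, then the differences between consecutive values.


First value: 25
Deltas:
  35 - 25 = 10
  39 - 35 = 4
  51 - 39 = 12
  68 - 51 = 17
  88 - 68 = 20
  90 - 88 = 2
  99 - 90 = 9


Delta encoded: [25, 10, 4, 12, 17, 20, 2, 9]


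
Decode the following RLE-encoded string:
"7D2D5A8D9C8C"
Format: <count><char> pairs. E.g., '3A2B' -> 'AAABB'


Expanding each <count><char> pair:
  7D -> 'DDDDDDD'
  2D -> 'DD'
  5A -> 'AAAAA'
  8D -> 'DDDDDDDD'
  9C -> 'CCCCCCCCC'
  8C -> 'CCCCCCCC'

Decoded = DDDDDDDDDAAAAADDDDDDDDCCCCCCCCCCCCCCCCC


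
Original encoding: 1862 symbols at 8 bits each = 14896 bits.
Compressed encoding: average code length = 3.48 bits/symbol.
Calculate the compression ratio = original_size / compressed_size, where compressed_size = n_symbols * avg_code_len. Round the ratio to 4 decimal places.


original_size = n_symbols * orig_bits = 1862 * 8 = 14896 bits
compressed_size = n_symbols * avg_code_len = 1862 * 3.48 = 6479.76 bits
ratio = original_size / compressed_size = 14896 / 6479.76 = 2.2989

Compression ratio = 2.2989
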